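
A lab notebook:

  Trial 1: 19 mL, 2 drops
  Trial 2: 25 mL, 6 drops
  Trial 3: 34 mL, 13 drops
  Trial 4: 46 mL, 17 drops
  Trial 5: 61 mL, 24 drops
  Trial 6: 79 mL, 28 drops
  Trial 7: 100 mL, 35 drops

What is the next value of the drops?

Drops: 2, 6, 13, 17, 24, 28, 35 → 39 (alternating steps +4, +7, +4, +7, …).

39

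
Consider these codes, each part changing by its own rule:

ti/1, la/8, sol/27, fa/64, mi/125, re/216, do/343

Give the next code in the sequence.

Note goes ti, la, sol, fa, mi, re, do → ti (runs backward through the solfège scale do→ti).
Second component: perfect cubes: 1³, 2³, 3³, …; 1, 8, 27, 64, 125, 216, 343 → 512.
Combining the parts gives ti/512.

ti/512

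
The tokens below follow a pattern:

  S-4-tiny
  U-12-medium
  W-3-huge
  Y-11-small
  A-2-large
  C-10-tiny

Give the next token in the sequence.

Letter: letters move forward 2 places in the alphabet, wrapping Z→A; S, U, W, Y, A, C → E.
For the second component, alternating steps +8, −9, +8, −9, …: 4, 12, 3, 11, 2, 10 → 1.
For the size, repeats tiny → medium → huge → small → large: tiny, medium, huge, small, large, tiny → medium.
Putting it together: E-1-medium.

E-1-medium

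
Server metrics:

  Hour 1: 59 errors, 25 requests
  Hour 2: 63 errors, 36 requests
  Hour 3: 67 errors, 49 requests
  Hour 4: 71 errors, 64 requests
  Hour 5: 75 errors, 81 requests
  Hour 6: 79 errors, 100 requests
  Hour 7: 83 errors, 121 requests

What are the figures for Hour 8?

Errors goes 59, 63, 67, 71, 75, 79, 83 → 87 (+4 each step).
Requests — perfect squares: 5², 6², 7², …: 25, 36, 49, 64, 81, 100, 121 → 144.
Combining the parts gives 87 errors, 144 requests.

87 errors, 144 requests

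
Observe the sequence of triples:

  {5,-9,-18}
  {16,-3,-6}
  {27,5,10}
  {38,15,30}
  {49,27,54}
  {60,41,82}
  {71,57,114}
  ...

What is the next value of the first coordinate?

82

First coordinate goes 5, 16, 27, 38, 49, 60, 71 → 82 (+11 each step).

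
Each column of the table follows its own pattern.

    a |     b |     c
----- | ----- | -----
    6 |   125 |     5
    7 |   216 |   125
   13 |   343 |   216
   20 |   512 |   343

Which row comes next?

Column a — each term is the sum of the two before it: 6, 7, 13, 20 → 33.
Column b — perfect cubes: 5³, 6³, 7³, …: 125, 216, 343, 512 → 729.
Column c: always the previous value of the column b, so 5, 125, 216, 343 → 512.
Putting it together: 33  729  512.

33  729  512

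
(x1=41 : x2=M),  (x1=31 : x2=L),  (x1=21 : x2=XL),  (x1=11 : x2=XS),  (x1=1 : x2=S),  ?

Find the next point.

X1 — −10 each step: 41, 31, 21, 11, 1 → -9.
X2: runs through clothing sizes XS→XL; M, L, XL, XS, S → M.
So the next point is (x1=-9 : x2=M).

(x1=-9 : x2=M)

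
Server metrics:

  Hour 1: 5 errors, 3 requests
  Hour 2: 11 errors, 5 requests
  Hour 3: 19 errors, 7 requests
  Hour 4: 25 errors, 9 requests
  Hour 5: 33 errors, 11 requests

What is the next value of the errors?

39

Errors — alternating steps +6, +8, +6, +8, …: 5, 11, 19, 25, 33 → 39.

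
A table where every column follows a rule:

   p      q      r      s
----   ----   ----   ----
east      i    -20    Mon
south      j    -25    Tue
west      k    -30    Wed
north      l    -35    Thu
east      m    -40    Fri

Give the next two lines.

For the column p, repeats east → south → west → north: east, south, west, north, east → south → west.
Column q: letters move forward 1 place in the alphabet; i, j, k, l, m → n → o.
Column r goes -20, -25, -30, -35, -40 → -45 → -50 (−5 each step).
Column s — runs through the weekdays Mon→Sun: Mon, Tue, Wed, Thu, Fri → Sat → Sun.
Putting the parts together: south  n  -45  Sat and then west  o  -50  Sun.

south  n  -45  Sat; west  o  -50  Sun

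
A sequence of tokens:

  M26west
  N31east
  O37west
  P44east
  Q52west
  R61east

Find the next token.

S71west

Letter: letters move forward 1 place in the alphabet, so M, N, O, P, Q, R → S.
Second component: differences are 5, 6, 7, … (increasing by 1 each time); 26, 31, 37, 44, 52, 61 → 71.
For the direction, alternates west ↔ east: west, east, west, east, west, east → west.
So the next token is S71west.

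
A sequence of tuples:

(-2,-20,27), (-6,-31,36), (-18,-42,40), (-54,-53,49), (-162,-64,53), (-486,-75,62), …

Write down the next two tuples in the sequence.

First value: ×3 each step; -2, -6, -18, -54, -162, -486 → -1458 → -4374.
Second value — −11 each step: -20, -31, -42, -53, -64, -75 → -86 → -97.
Third value: alternating steps +9, +4, +9, +4, …, so 27, 36, 40, 49, 53, 62 → 66 → 75.
Putting the parts together: (-1458,-86,66) and then (-4374,-97,75).

(-1458,-86,66), (-4374,-97,75)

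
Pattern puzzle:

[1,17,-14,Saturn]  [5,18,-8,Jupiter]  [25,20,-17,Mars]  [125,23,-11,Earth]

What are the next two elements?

[625,27,-20,Venus], [3125,32,-14,Mercury]

First entry: ×5 each step; 1, 5, 25, 125 → 625 → 3125.
Second entry: 17, 18, 20, 23 → 27 → 32 (differences are 1, 2, 3, … (increasing by 1 each time)).
Third entry: alternating steps +6, −9, +6, −9, …; -14, -8, -17, -11 → -20 → -14.
For the planet, runs backward through the planets Mercury→Neptune: Saturn, Jupiter, Mars, Earth → Venus → Mercury.
Putting the parts together: [625,27,-20,Venus] and then [3125,32,-14,Mercury].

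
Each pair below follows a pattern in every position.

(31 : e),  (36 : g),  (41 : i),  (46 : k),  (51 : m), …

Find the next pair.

First value goes 31, 36, 41, 46, 51 → 56 (+5 each step).
For the letter, letters move forward 2 places in the alphabet: e, g, i, k, m → o.
Putting it together: (56 : o).

(56 : o)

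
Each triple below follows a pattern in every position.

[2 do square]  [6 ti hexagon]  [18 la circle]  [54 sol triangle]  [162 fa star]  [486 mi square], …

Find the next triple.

First component — ×3 each step: 2, 6, 18, 54, 162, 486 → 1458.
For the note, runs backward through the solfège scale do→ti: do, ti, la, sol, fa, mi → re.
Shape: square, hexagon, circle, triangle, star, square → hexagon (repeats square → hexagon → circle → triangle → star).
Combining the parts gives [1458 re hexagon].

[1458 re hexagon]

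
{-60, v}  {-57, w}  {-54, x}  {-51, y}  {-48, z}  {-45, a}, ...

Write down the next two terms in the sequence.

First part: -60, -57, -54, -51, -48, -45 → -42 → -39 (+3 each step).
Letter goes v, w, x, y, z, a → b → c (letters move forward 1 place in the alphabet, wrapping Z→A).
So the next two terms are {-42, b} and {-39, c}.

{-42, b}, {-39, c}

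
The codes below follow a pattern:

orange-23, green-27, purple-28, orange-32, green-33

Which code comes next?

purple-37

Colour: repeats orange → green → purple, so orange, green, purple, orange, green → purple.
Second component: 23, 27, 28, 32, 33 → 37 (alternating steps +4, +1, +4, +1, …).
Combining the parts gives purple-37.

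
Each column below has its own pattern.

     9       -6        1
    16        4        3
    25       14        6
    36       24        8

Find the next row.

49  34  11

First component: perfect squares: 3², 4², 5², …; 9, 16, 25, 36 → 49.
Second component — +10 each step: -6, 4, 14, 24 → 34.
For the third component, alternating steps +2, +3, +2, +3, …: 1, 3, 6, 8 → 11.
So the next row is 49  34  11.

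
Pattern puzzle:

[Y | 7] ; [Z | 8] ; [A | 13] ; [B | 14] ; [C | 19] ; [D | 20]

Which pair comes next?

[E | 25]

Letter: Y, Z, A, B, C, D → E (letters move forward 1 place in the alphabet, wrapping Z→A).
For the second part, alternating steps +1, +5, +1, +5, …: 7, 8, 13, 14, 19, 20 → 25.
So the next pair is [E | 25].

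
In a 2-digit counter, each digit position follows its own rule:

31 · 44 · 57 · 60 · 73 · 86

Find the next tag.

First digit: 3, 4, 5, 6, 7, 8 → 9 (+1 each step, mod 10).
Second digit — +3 each step, mod 10: 1, 4, 7, 0, 3, 6 → 9.
Combining the parts gives 99.

99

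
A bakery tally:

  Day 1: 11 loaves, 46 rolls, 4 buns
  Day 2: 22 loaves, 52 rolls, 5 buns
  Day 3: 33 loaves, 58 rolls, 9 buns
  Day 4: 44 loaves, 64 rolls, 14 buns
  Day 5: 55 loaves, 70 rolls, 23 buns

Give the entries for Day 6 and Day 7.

66 loaves, 76 rolls, 37 buns; 77 loaves, 82 rolls, 60 buns

Loaves — +11 each step: 11, 22, 33, 44, 55 → 66 → 77.
Rolls: +6 each step, so 46, 52, 58, 64, 70 → 76 → 82.
Buns — each term is the sum of the two before it: 4, 5, 9, 14, 23 → 37 → 60.
Putting the parts together: 66 loaves, 76 rolls, 37 buns and then 77 loaves, 82 rolls, 60 buns.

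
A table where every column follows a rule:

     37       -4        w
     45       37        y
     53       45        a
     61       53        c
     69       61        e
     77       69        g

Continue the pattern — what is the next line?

85  77  i

For the first component, +8 each step: 37, 45, 53, 61, 69, 77 → 85.
Second component: always the previous value of the first component; -4, 37, 45, 53, 61, 69 → 77.
Letter — letters move forward 2 places in the alphabet, wrapping Z→A: w, y, a, c, e, g → i.
Putting it together: 85  77  i.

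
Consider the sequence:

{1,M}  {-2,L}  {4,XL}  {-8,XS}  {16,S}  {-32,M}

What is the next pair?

{64,L}

First coordinate — ×(-2) each step: 1, -2, 4, -8, 16, -32 → 64.
Size goes M, L, XL, XS, S, M → L (repeats M → L → XL → XS → S).
Combining the parts gives {64,L}.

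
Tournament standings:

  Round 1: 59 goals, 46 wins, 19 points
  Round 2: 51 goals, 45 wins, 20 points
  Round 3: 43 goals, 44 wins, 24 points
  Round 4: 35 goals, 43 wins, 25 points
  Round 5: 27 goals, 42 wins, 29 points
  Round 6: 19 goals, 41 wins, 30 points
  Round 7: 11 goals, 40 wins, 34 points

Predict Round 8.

Goals: −8 each step, so 59, 51, 43, 35, 27, 19, 11 → 3.
Wins goes 46, 45, 44, 43, 42, 41, 40 → 39 (−1 each step).
For the points, alternating steps +1, +4, +1, +4, …: 19, 20, 24, 25, 29, 30, 34 → 35.
Combining the parts gives 3 goals, 39 wins, 35 points.

3 goals, 39 wins, 35 points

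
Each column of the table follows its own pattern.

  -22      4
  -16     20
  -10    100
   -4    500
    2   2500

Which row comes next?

First component goes -22, -16, -10, -4, 2 → 8 (+6 each step).
Second component: ×5 each step; 4, 20, 100, 500, 2500 → 12500.
So the next row is 8  12500.

8  12500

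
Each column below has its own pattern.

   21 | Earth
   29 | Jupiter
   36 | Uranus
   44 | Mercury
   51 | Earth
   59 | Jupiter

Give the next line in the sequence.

First component: alternating steps +8, +7, +8, +7, …; 21, 29, 36, 44, 51, 59 → 66.
Planet goes Earth, Jupiter, Uranus, Mercury, Earth, Jupiter → Uranus (repeats Earth → Jupiter → Uranus → Mercury).
So the next line is 66  Uranus.

66  Uranus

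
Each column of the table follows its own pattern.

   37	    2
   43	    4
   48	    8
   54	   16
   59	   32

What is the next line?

For the first component, alternating steps +6, +5, +6, +5, …: 37, 43, 48, 54, 59 → 65.
Second component: ×2 each step; 2, 4, 8, 16, 32 → 64.
Combining the parts gives 65  64.

65  64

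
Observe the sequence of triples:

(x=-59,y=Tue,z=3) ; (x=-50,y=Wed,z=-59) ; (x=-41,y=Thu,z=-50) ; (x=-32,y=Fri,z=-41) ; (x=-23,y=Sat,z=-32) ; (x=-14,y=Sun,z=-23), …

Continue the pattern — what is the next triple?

X: -59, -50, -41, -32, -23, -14 → -5 (+9 each step).
Y — runs through the weekdays Mon→Sun: Tue, Wed, Thu, Fri, Sat, Sun → Mon.
Z: 3, -59, -50, -41, -32, -23 → -14 (always the previous value of the x).
So the next triple is (x=-5,y=Mon,z=-14).

(x=-5,y=Mon,z=-14)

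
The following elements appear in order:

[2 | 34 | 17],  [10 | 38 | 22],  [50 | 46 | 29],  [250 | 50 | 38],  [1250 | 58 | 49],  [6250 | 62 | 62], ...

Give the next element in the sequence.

[31250 | 70 | 77]

First part goes 2, 10, 50, 250, 1250, 6250 → 31250 (×5 each step).
Second part: alternating steps +4, +8, +4, +8, …; 34, 38, 46, 50, 58, 62 → 70.
Third part: differences are 5, 7, 9, … (increasing by 2 each time); 17, 22, 29, 38, 49, 62 → 77.
Putting it together: [31250 | 70 | 77].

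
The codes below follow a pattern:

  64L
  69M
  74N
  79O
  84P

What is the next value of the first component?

89

For the first component, +5 each step: 64, 69, 74, 79, 84 → 89.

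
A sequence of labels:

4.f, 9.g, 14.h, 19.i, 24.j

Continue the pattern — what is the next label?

29.k

First component: +5 each step, so 4, 9, 14, 19, 24 → 29.
Letter goes f, g, h, i, j → k (letters move forward 1 place in the alphabet).
So the next label is 29.k.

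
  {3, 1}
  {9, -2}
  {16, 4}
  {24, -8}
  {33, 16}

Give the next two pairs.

First part — differences are 6, 7, 8, … (increasing by 1 each time): 3, 9, 16, 24, 33 → 43 → 54.
Second part: ×(-2) each step, so 1, -2, 4, -8, 16 → -32 → 64.
Putting the parts together: {43, -32} and then {54, 64}.

{43, -32}, {54, 64}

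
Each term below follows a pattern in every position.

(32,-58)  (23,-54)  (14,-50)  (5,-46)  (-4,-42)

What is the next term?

First component goes 32, 23, 14, 5, -4 → -13 (−9 each step).
Second component: -58, -54, -50, -46, -42 → -38 (+4 each step).
So the next term is (-13,-38).

(-13,-38)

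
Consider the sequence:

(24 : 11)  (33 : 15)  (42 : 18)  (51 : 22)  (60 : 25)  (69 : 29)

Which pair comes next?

(78 : 32)

First coordinate goes 24, 33, 42, 51, 60, 69 → 78 (+9 each step).
Second coordinate: 11, 15, 18, 22, 25, 29 → 32 (alternating steps +4, +3, +4, +3, …).
So the next pair is (78 : 32).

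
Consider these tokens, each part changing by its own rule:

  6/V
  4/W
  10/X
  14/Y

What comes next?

First component: each term is the sum of the two before it; 6, 4, 10, 14 → 24.
For the letter, letters move forward 1 place in the alphabet: V, W, X, Y → Z.
Combining the parts gives 24/Z.

24/Z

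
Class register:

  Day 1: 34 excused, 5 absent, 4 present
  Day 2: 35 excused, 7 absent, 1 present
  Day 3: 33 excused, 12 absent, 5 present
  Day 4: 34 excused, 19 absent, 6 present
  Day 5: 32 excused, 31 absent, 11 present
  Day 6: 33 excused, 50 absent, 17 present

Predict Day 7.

31 excused, 81 absent, 28 present

Excused goes 34, 35, 33, 34, 32, 33 → 31 (alternating steps +1, −2, +1, −2, …).
Absent — each term is the sum of the two before it: 5, 7, 12, 19, 31, 50 → 81.
Present: each term is the sum of the two before it, so 4, 1, 5, 6, 11, 17 → 28.
Combining the parts gives 31 excused, 81 absent, 28 present.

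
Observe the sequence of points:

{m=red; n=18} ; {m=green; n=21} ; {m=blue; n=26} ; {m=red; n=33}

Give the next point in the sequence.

{m=green; n=42}

M: repeats red → green → blue, so red, green, blue, red → green.
N: differences are 3, 5, 7, … (increasing by 2 each time); 18, 21, 26, 33 → 42.
Combining the parts gives {m=green; n=42}.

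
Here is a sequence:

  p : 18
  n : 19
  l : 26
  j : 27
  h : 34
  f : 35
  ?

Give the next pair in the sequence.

d : 42

For the letter, letters move back 2 places in the alphabet: p, n, l, j, h, f → d.
Second entry: alternating steps +1, +7, +1, +7, …, so 18, 19, 26, 27, 34, 35 → 42.
So the next pair is d : 42.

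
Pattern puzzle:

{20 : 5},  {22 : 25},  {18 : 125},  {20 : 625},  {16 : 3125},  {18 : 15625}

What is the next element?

{14 : 78125}

First part: alternating steps +2, −4, +2, −4, …; 20, 22, 18, 20, 16, 18 → 14.
For the second part, ×5 each step: 5, 25, 125, 625, 3125, 15625 → 78125.
Combining the parts gives {14 : 78125}.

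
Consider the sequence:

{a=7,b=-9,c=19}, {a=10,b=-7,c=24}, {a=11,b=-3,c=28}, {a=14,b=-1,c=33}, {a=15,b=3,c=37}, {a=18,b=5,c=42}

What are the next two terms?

{a=19,b=9,c=46}, {a=22,b=11,c=51}

A: alternating steps +3, +1, +3, +1, …; 7, 10, 11, 14, 15, 18 → 19 → 22.
B: alternating steps +2, +4, +2, +4, …; -9, -7, -3, -1, 3, 5 → 9 → 11.
C goes 19, 24, 28, 33, 37, 42 → 46 → 51 (alternating steps +5, +4, +5, +4, …).
Putting the parts together: {a=19,b=9,c=46} and then {a=22,b=11,c=51}.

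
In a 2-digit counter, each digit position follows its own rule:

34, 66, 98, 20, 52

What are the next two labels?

First digit: +3 each step, mod 10; 3, 6, 9, 2, 5 → 8 → 1.
Second digit: 4, 6, 8, 0, 2 → 4 → 6 (+2 each step, mod 10).
So the next two labels are 84 and 16.

84 then 16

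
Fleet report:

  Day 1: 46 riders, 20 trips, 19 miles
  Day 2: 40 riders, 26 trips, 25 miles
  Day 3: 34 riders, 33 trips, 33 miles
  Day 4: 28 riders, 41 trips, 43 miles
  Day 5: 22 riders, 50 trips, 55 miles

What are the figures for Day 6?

16 riders, 60 trips, 69 miles

Riders goes 46, 40, 34, 28, 22 → 16 (−6 each step).
Trips: differences are 6, 7, 8, … (increasing by 1 each time); 20, 26, 33, 41, 50 → 60.
Miles: 19, 25, 33, 43, 55 → 69 (differences are 6, 8, 10, … (increasing by 2 each time)).
Combining the parts gives 16 riders, 60 trips, 69 miles.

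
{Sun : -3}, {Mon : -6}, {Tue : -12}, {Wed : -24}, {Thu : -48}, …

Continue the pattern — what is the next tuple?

Day: runs through the weekdays Mon→Sun; Sun, Mon, Tue, Wed, Thu → Fri.
Second component: ×2 each step, so -3, -6, -12, -24, -48 → -96.
Combining the parts gives {Fri : -96}.

{Fri : -96}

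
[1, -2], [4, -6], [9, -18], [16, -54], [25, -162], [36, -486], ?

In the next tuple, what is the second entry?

-1458

First entry: perfect squares: 1², 2², 3², …; 1, 4, 9, 16, 25, 36 → 49.
Second entry: -2, -6, -18, -54, -162, -486 → -1458 (×3 each step).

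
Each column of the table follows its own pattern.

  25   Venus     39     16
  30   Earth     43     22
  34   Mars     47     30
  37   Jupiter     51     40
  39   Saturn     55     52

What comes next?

40  Uranus  59  66

First component: differences are 5, 4, 3, … (decreasing by 1 each time); 25, 30, 34, 37, 39 → 40.
For the planet, runs through the planets Mercury→Neptune: Venus, Earth, Mars, Jupiter, Saturn → Uranus.
Third component: 39, 43, 47, 51, 55 → 59 (+4 each step).
For the fourth component, differences are 6, 8, 10, … (increasing by 2 each time): 16, 22, 30, 40, 52 → 66.
Putting it together: 40  Uranus  59  66.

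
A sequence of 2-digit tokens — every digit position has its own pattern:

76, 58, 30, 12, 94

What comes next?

76

First digit goes 7, 5, 3, 1, 9 → 7 (−2 each step, mod 10).
Second digit: +2 each step, mod 10; 6, 8, 0, 2, 4 → 6.
So the next token is 76.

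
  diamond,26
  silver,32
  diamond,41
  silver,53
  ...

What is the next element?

Rank: alternates diamond ↔ silver, so diamond, silver, diamond, silver → diamond.
Second entry: differences are 6, 9, 12, … (increasing by 3 each time), so 26, 32, 41, 53 → 68.
Putting it together: diamond,68.

diamond,68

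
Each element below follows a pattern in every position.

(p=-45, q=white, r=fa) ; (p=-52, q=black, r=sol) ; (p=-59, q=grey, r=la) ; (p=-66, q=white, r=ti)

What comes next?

(p=-73, q=black, r=do)

P — −7 each step: -45, -52, -59, -66 → -73.
Q goes white, black, grey, white → black (repeats white → black → grey).
R — runs through the solfège scale do→ti: fa, sol, la, ti → do.
Putting it together: (p=-73, q=black, r=do).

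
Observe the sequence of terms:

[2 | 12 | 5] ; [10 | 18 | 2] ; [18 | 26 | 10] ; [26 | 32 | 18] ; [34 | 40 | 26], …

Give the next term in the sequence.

[42 | 46 | 34]

First part goes 2, 10, 18, 26, 34 → 42 (+8 each step).
For the second part, alternating steps +6, +8, +6, +8, …: 12, 18, 26, 32, 40 → 46.
Third part — always the previous value of the first part: 5, 2, 10, 18, 26 → 34.
So the next term is [42 | 46 | 34].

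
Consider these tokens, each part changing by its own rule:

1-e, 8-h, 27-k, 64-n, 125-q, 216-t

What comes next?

First component goes 1, 8, 27, 64, 125, 216 → 343 (perfect cubes: 1³, 2³, 3³, …).
Letter — letters move forward 3 places in the alphabet: e, h, k, n, q, t → w.
Putting it together: 343-w.

343-w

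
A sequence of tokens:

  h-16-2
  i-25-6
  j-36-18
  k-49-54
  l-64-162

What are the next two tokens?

m-81-486 then n-100-1458

For the letter, letters move forward 1 place in the alphabet: h, i, j, k, l → m → n.
Second component: 16, 25, 36, 49, 64 → 81 → 100 (perfect squares: 4², 5², 6², …).
Third component — ×3 each step: 2, 6, 18, 54, 162 → 486 → 1458.
Putting the parts together: m-81-486 and then n-100-1458.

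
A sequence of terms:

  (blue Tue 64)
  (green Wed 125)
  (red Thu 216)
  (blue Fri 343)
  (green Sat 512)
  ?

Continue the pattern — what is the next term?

Colour goes blue, green, red, blue, green → red (repeats blue → green → red).
Day goes Tue, Wed, Thu, Fri, Sat → Sun (runs through the weekdays Mon→Sun).
Third coordinate goes 64, 125, 216, 343, 512 → 729 (perfect cubes: 4³, 5³, 6³, …).
Putting it together: (red Sun 729).

(red Sun 729)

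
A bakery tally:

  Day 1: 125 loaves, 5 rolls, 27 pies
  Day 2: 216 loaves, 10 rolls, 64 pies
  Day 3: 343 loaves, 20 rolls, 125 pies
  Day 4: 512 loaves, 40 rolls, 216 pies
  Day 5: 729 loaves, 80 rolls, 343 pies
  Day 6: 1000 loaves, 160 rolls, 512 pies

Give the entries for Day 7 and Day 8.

1331 loaves, 320 rolls, 729 pies; 1728 loaves, 640 rolls, 1000 pies

Loaves: perfect cubes: 5³, 6³, 7³, …; 125, 216, 343, 512, 729, 1000 → 1331 → 1728.
Rolls: ×2 each step, so 5, 10, 20, 40, 80, 160 → 320 → 640.
Pies: perfect cubes: 3³, 4³, 5³, …, so 27, 64, 125, 216, 343, 512 → 729 → 1000.
Putting the parts together: 1331 loaves, 320 rolls, 729 pies and then 1728 loaves, 640 rolls, 1000 pies.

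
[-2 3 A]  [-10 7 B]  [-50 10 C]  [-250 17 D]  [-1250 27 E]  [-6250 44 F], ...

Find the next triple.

First value: ×5 each step, so -2, -10, -50, -250, -1250, -6250 → -31250.
Second value goes 3, 7, 10, 17, 27, 44 → 71 (each term is the sum of the two before it).
Letter: A, B, C, D, E, F → G (letters move forward 1 place in the alphabet).
Putting it together: [-31250 71 G].

[-31250 71 G]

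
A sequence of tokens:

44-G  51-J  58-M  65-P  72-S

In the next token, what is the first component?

First component: 44, 51, 58, 65, 72 → 79 (+7 each step).

79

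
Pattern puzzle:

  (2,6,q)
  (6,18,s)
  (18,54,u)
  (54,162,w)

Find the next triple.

For the first value, ×3 each step: 2, 6, 18, 54 → 162.
Second value — always 3 × the first value: 6, 18, 54, 162 → 486.
Letter goes q, s, u, w → y (letters move forward 2 places in the alphabet).
Putting it together: (162,486,y).

(162,486,y)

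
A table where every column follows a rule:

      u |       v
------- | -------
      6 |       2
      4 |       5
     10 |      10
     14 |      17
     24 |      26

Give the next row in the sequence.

Column u goes 6, 4, 10, 14, 24 → 38 (each term is the sum of the two before it).
For the column v, differences are 3, 5, 7, … (increasing by 2 each time): 2, 5, 10, 17, 26 → 37.
Combining the parts gives 38  37.

38  37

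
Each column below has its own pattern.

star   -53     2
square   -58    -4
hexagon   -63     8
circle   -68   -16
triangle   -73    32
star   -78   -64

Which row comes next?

square  -83  128

For the shape, repeats star → square → hexagon → circle → triangle: star, square, hexagon, circle, triangle, star → square.
Second component — −5 each step: -53, -58, -63, -68, -73, -78 → -83.
Third component: ×(-2) each step, so 2, -4, 8, -16, 32, -64 → 128.
Combining the parts gives square  -83  128.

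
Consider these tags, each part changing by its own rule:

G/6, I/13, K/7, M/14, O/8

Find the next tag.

Letter goes G, I, K, M, O → Q (letters move forward 2 places in the alphabet).
Second component: alternating steps +7, −6, +7, −6, …; 6, 13, 7, 14, 8 → 15.
So the next tag is Q/15.

Q/15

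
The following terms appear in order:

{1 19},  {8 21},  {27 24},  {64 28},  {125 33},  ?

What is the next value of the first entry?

216

First entry — perfect cubes: 1³, 2³, 3³, …: 1, 8, 27, 64, 125 → 216.
Second entry — differences are 2, 3, 4, … (increasing by 1 each time): 19, 21, 24, 28, 33 → 39.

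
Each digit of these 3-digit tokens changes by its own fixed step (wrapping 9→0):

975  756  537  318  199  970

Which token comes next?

First digit — −2 each step, mod 10: 9, 7, 5, 3, 1, 9 → 7.
Second digit goes 7, 5, 3, 1, 9, 7 → 5 (−2 each step, mod 10).
Third digit — +1 each step, mod 10: 5, 6, 7, 8, 9, 0 → 1.
So the next token is 751.

751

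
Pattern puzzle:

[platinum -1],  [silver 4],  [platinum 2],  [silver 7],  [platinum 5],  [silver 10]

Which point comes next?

Metal: platinum, silver, platinum, silver, platinum, silver → platinum (alternates platinum ↔ silver).
Second coordinate: alternating steps +5, −2, +5, −2, …, so -1, 4, 2, 7, 5, 10 → 8.
Combining the parts gives [platinum 8].

[platinum 8]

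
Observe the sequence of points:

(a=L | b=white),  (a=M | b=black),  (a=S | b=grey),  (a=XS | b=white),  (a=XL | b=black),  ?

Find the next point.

(a=L | b=grey)

A: L, M, S, XS, XL → L (runs backward through clothing sizes XS→XL).
B: repeats white → black → grey; white, black, grey, white, black → grey.
Combining the parts gives (a=L | b=grey).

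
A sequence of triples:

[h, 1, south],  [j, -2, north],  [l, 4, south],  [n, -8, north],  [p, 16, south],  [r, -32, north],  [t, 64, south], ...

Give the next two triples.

[v, -128, north], [x, 256, south]

Letter — letters move forward 2 places in the alphabet: h, j, l, n, p, r, t → v → x.
Second slot: ×(-2) each step; 1, -2, 4, -8, 16, -32, 64 → -128 → 256.
For the direction, alternates south ↔ north: south, north, south, north, south, north, south → north → south.
So the next two triples are [v, -128, north] and [x, 256, south].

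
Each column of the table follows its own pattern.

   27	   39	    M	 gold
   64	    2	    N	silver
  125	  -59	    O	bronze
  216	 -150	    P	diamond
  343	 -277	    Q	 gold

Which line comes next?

512  -446  R  silver

First component: perfect cubes: 3³, 4³, 5³, …; 27, 64, 125, 216, 343 → 512.
Second component — together with the first component always sums to 66: 39, 2, -59, -150, -277 → -446.
Letter: letters move forward 1 place in the alphabet; M, N, O, P, Q → R.
Rank: gold, silver, bronze, diamond, gold → silver (repeats gold → silver → bronze → diamond).
Putting it together: 512  -446  R  silver.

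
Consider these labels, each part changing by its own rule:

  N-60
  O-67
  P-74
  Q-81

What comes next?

Letter: letters move forward 1 place in the alphabet, so N, O, P, Q → R.
For the second component, +7 each step: 60, 67, 74, 81 → 88.
So the next label is R-88.

R-88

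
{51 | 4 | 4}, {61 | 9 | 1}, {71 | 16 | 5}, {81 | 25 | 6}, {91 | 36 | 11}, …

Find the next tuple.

First value: +10 each step, so 51, 61, 71, 81, 91 → 101.
Second value goes 4, 9, 16, 25, 36 → 49 (perfect squares: 2², 3², 4², …).
Third value: each term is the sum of the two before it; 4, 1, 5, 6, 11 → 17.
Putting it together: {101 | 49 | 17}.

{101 | 49 | 17}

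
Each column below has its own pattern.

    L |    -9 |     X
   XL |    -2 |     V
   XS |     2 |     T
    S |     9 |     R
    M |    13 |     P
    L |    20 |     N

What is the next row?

XL  24  L

For the size, repeats L → XL → XS → S → M: L, XL, XS, S, M, L → XL.
For the second component, alternating steps +7, +4, +7, +4, …: -9, -2, 2, 9, 13, 20 → 24.
Letter — letters move back 2 places in the alphabet: X, V, T, R, P, N → L.
Putting it together: XL  24  L.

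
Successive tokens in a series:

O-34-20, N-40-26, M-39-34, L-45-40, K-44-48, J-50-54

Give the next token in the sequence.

Letter — letters move back 1 place in the alphabet: O, N, M, L, K, J → I.
Second component — alternating steps +6, −1, +6, −1, …: 34, 40, 39, 45, 44, 50 → 49.
Third component: 20, 26, 34, 40, 48, 54 → 62 (alternating steps +6, +8, +6, +8, …).
So the next token is I-49-62.

I-49-62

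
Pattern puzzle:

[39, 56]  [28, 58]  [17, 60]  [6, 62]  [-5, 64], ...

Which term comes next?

[-16, 66]

First component: −11 each step, so 39, 28, 17, 6, -5 → -16.
Second component: 56, 58, 60, 62, 64 → 66 (+2 each step).
So the next term is [-16, 66].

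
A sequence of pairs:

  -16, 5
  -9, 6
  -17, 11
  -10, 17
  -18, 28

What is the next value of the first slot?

First slot: alternating steps +7, −8, +7, −8, …, so -16, -9, -17, -10, -18 → -11.

-11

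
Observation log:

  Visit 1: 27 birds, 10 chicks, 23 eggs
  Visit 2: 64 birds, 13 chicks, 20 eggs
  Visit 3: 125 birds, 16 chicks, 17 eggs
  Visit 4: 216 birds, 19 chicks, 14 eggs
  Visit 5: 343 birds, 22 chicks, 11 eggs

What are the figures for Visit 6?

512 birds, 25 chicks, 8 eggs

Birds: perfect cubes: 3³, 4³, 5³, …, so 27, 64, 125, 216, 343 → 512.
Chicks: +3 each step, so 10, 13, 16, 19, 22 → 25.
Eggs goes 23, 20, 17, 14, 11 → 8 (together with the chicks always sums to 33).
Putting it together: 512 birds, 25 chicks, 8 eggs.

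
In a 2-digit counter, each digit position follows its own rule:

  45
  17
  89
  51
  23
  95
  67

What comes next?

39

For the first digit, −3 each step, mod 10: 4, 1, 8, 5, 2, 9, 6 → 3.
For the second digit, +2 each step, mod 10: 5, 7, 9, 1, 3, 5, 7 → 9.
Combining the parts gives 39.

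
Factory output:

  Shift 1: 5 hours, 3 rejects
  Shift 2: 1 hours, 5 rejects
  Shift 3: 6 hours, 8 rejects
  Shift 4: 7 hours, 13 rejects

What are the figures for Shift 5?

13 hours, 21 rejects

Hours — each term is the sum of the two before it: 5, 1, 6, 7 → 13.
For the rejects, each term is the sum of the two before it: 3, 5, 8, 13 → 21.
Putting it together: 13 hours, 21 rejects.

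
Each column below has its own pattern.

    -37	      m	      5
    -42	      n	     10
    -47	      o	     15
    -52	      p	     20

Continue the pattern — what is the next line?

-57  q  25

First component: −5 each step; -37, -42, -47, -52 → -57.
For the letter, letters move forward 1 place in the alphabet: m, n, o, p → q.
Third component goes 5, 10, 15, 20 → 25 (together with the first component always sums to -32).
So the next line is -57  q  25.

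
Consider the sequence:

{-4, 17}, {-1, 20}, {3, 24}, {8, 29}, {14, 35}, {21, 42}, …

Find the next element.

First component: differences are 3, 4, 5, … (increasing by 1 each time), so -4, -1, 3, 8, 14, 21 → 29.
Second component: 17, 20, 24, 29, 35, 42 → 50 (differences are 3, 4, 5, … (increasing by 1 each time)).
Combining the parts gives {29, 50}.

{29, 50}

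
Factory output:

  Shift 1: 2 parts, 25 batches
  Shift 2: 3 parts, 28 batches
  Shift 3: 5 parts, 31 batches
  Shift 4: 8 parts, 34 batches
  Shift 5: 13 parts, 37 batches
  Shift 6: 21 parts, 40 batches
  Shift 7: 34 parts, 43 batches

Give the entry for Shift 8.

Parts — each term is the sum of the two before it: 2, 3, 5, 8, 13, 21, 34 → 55.
For the batches, +3 each step: 25, 28, 31, 34, 37, 40, 43 → 46.
Combining the parts gives 55 parts, 46 batches.

55 parts, 46 batches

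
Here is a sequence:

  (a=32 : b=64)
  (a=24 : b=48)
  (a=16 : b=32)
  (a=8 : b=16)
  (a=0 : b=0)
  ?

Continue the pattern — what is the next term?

(a=-8 : b=-16)

A: −8 each step, so 32, 24, 16, 8, 0 → -8.
B: always 2 × the a, so 64, 48, 32, 16, 0 → -16.
So the next term is (a=-8 : b=-16).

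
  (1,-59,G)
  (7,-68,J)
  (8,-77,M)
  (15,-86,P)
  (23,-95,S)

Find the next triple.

(38,-104,V)

First component: each term is the sum of the two before it, so 1, 7, 8, 15, 23 → 38.
Second component goes -59, -68, -77, -86, -95 → -104 (−9 each step).
Letter: letters move forward 3 places in the alphabet, so G, J, M, P, S → V.
So the next triple is (38,-104,V).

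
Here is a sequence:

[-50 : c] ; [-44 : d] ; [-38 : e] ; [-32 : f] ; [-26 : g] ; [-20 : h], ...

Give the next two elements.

First value — +6 each step: -50, -44, -38, -32, -26, -20 → -14 → -8.
Letter goes c, d, e, f, g, h → i → j (letters move forward 1 place in the alphabet).
Putting the parts together: [-14 : i] and then [-8 : j].

[-14 : i], [-8 : j]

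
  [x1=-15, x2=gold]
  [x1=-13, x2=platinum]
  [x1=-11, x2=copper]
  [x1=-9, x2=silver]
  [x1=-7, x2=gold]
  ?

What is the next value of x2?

X1: +2 each step; -15, -13, -11, -9, -7 → -5.
X2: repeats gold → platinum → copper → silver; gold, platinum, copper, silver, gold → platinum.

platinum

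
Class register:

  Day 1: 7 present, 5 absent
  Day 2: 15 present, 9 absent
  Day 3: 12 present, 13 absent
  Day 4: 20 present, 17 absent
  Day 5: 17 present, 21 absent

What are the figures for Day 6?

Present goes 7, 15, 12, 20, 17 → 25 (alternating steps +8, −3, +8, −3, …).
Absent: +4 each step, so 5, 9, 13, 17, 21 → 25.
Putting it together: 25 present, 25 absent.

25 present, 25 absent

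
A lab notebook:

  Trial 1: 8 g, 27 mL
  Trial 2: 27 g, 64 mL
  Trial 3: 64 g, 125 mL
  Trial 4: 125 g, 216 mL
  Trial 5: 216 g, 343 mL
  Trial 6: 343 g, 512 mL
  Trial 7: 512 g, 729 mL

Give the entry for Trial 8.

729 g, 1000 mL

G — perfect cubes: 2³, 3³, 4³, …: 8, 27, 64, 125, 216, 343, 512 → 729.
ML — perfect cubes: 3³, 4³, 5³, …: 27, 64, 125, 216, 343, 512, 729 → 1000.
So the next line is 729 g, 1000 mL.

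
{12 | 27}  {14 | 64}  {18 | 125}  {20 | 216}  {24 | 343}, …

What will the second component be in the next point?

Second component: perfect cubes: 3³, 4³, 5³, …, so 27, 64, 125, 216, 343 → 512.

512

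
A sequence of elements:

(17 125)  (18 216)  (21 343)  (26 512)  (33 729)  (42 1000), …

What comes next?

(53 1331)

First coordinate: 17, 18, 21, 26, 33, 42 → 53 (differences are 1, 3, 5, … (increasing by 2 each time)).
Second coordinate: perfect cubes: 5³, 6³, 7³, …; 125, 216, 343, 512, 729, 1000 → 1331.
Combining the parts gives (53 1331).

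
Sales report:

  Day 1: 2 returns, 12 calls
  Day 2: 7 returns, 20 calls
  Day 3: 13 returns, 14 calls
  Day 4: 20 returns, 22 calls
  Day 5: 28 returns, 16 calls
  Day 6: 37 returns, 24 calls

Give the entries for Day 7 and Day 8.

47 returns, 18 calls; 58 returns, 26 calls

Returns: differences are 5, 6, 7, … (increasing by 1 each time), so 2, 7, 13, 20, 28, 37 → 47 → 58.
Calls: 12, 20, 14, 22, 16, 24 → 18 → 26 (alternating steps +8, −6, +8, −6, …).
Putting the parts together: 47 returns, 18 calls and then 58 returns, 26 calls.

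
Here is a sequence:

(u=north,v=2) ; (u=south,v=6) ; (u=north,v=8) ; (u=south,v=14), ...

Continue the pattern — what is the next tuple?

(u=north,v=22)

U: alternates north ↔ south; north, south, north, south → north.
V — each term is the sum of the two before it: 2, 6, 8, 14 → 22.
So the next tuple is (u=north,v=22).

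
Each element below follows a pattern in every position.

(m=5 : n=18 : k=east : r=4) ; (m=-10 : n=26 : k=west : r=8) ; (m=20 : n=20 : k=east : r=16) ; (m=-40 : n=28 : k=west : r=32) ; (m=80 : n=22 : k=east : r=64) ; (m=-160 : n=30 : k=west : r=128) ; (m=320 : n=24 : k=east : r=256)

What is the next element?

For the m, ×(-2) each step: 5, -10, 20, -40, 80, -160, 320 → -640.
For the n, alternating steps +8, −6, +8, −6, …: 18, 26, 20, 28, 22, 30, 24 → 32.
K — alternates east ↔ west: east, west, east, west, east, west, east → west.
R goes 4, 8, 16, 32, 64, 128, 256 → 512 (×2 each step).
So the next element is (m=-640 : n=32 : k=west : r=512).

(m=-640 : n=32 : k=west : r=512)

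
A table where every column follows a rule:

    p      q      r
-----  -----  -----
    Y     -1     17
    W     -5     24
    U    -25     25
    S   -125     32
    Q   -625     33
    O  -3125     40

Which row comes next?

M  -15625  41

Column p goes Y, W, U, S, Q, O → M (letters move back 2 places in the alphabet).
For the column q, ×5 each step: -1, -5, -25, -125, -625, -3125 → -15625.
Column r — alternating steps +7, +1, +7, +1, …: 17, 24, 25, 32, 33, 40 → 41.
Combining the parts gives M  -15625  41.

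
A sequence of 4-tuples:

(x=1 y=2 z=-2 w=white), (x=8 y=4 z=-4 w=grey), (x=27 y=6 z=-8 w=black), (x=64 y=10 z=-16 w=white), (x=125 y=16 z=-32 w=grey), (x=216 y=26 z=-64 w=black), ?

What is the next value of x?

X goes 1, 8, 27, 64, 125, 216 → 343 (perfect cubes: 1³, 2³, 3³, …).

343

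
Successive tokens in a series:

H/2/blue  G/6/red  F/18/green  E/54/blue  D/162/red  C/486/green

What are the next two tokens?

Letter: H, G, F, E, D, C → B → A (letters move back 1 place in the alphabet).
For the second component, ×3 each step: 2, 6, 18, 54, 162, 486 → 1458 → 4374.
Colour: blue, red, green, blue, red, green → blue → red (repeats blue → red → green).
So the next two tokens are B/1458/blue and A/4374/red.

B/1458/blue then A/4374/red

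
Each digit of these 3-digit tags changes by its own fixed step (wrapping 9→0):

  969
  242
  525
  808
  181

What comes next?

464

First digit: 9, 2, 5, 8, 1 → 4 (+3 each step, mod 10).
Second digit — −2 each step, mod 10: 6, 4, 2, 0, 8 → 6.
Third digit: +3 each step, mod 10; 9, 2, 5, 8, 1 → 4.
Combining the parts gives 464.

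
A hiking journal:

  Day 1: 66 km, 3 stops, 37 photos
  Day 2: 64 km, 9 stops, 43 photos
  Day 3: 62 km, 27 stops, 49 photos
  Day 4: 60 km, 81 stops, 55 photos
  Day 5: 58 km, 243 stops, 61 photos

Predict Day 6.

56 km, 729 stops, 67 photos

Km goes 66, 64, 62, 60, 58 → 56 (−2 each step).
Stops: ×3 each step; 3, 9, 27, 81, 243 → 729.
Photos: +6 each step, so 37, 43, 49, 55, 61 → 67.
Putting it together: 56 km, 729 stops, 67 photos.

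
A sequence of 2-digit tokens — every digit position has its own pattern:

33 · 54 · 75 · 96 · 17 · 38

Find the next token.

59

First digit: +2 each step, mod 10, so 3, 5, 7, 9, 1, 3 → 5.
Second digit: +1 each step, mod 10; 3, 4, 5, 6, 7, 8 → 9.
Putting it together: 59.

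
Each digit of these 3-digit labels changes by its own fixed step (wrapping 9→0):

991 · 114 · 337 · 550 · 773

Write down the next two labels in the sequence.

First digit — +2 each step, mod 10: 9, 1, 3, 5, 7 → 9 → 1.
Second digit — +2 each step, mod 10: 9, 1, 3, 5, 7 → 9 → 1.
For the third digit, +3 each step, mod 10: 1, 4, 7, 0, 3 → 6 → 9.
Putting the parts together: 996 and then 119.

996 then 119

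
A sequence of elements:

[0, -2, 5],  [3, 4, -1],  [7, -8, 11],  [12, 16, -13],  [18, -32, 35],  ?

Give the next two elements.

[25, 64, -61], [33, -128, 131]

First component goes 0, 3, 7, 12, 18 → 25 → 33 (differences are 3, 4, 5, … (increasing by 1 each time)).
For the second component, ×(-2) each step: -2, 4, -8, 16, -32 → 64 → -128.
Third component goes 5, -1, 11, -13, 35 → -61 → 131 (together with the second component always sums to 3).
So the next two elements are [25, 64, -61] and [33, -128, 131].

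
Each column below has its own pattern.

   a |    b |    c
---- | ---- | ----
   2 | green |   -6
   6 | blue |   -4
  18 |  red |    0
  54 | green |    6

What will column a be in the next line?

Column a goes 2, 6, 18, 54 → 162 (×3 each step).
Column b: repeats green → blue → red; green, blue, red, green → blue.
Column c: differences are 2, 4, 6, … (increasing by 2 each time); -6, -4, 0, 6 → 14.

162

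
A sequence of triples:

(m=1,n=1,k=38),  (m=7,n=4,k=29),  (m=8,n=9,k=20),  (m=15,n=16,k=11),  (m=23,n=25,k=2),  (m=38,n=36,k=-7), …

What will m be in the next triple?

61

For the m, each term is the sum of the two before it: 1, 7, 8, 15, 23, 38 → 61.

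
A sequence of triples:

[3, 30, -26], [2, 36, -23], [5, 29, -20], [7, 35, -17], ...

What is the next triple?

[12, 28, -14]

First coordinate — each term is the sum of the two before it: 3, 2, 5, 7 → 12.
Second coordinate goes 30, 36, 29, 35 → 28 (alternating steps +6, −7, +6, −7, …).
Third coordinate: +3 each step, so -26, -23, -20, -17 → -14.
Combining the parts gives [12, 28, -14].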